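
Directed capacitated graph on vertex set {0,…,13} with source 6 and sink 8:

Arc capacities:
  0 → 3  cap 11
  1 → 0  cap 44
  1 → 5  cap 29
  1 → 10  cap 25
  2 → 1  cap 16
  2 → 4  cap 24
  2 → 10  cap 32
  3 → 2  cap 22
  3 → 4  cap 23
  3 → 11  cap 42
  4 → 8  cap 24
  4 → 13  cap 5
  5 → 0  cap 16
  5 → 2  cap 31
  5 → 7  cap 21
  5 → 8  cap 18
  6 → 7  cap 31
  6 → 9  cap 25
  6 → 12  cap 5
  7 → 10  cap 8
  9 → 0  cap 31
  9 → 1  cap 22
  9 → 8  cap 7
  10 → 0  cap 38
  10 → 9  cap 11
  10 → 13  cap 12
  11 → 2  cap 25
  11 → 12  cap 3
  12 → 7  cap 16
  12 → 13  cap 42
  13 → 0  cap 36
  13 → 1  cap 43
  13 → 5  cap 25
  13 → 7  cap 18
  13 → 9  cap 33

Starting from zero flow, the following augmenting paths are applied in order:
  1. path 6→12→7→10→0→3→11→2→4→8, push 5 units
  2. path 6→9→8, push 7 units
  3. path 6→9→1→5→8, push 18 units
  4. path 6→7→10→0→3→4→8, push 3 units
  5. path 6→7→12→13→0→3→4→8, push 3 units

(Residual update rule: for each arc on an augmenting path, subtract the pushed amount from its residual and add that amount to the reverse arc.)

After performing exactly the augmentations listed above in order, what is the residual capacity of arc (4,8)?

after path 1 (6→12→7→10→0→3→11→2→4→8, push 5): res(4,8)=19
after path 2 (6→9→8, push 7): res(4,8)=19
after path 3 (6→9→1→5→8, push 18): res(4,8)=19
after path 4 (6→7→10→0→3→4→8, push 3): res(4,8)=16
after path 5 (6→7→12→13→0→3→4→8, push 3): res(4,8)=13

Residual capacity of (4,8): 13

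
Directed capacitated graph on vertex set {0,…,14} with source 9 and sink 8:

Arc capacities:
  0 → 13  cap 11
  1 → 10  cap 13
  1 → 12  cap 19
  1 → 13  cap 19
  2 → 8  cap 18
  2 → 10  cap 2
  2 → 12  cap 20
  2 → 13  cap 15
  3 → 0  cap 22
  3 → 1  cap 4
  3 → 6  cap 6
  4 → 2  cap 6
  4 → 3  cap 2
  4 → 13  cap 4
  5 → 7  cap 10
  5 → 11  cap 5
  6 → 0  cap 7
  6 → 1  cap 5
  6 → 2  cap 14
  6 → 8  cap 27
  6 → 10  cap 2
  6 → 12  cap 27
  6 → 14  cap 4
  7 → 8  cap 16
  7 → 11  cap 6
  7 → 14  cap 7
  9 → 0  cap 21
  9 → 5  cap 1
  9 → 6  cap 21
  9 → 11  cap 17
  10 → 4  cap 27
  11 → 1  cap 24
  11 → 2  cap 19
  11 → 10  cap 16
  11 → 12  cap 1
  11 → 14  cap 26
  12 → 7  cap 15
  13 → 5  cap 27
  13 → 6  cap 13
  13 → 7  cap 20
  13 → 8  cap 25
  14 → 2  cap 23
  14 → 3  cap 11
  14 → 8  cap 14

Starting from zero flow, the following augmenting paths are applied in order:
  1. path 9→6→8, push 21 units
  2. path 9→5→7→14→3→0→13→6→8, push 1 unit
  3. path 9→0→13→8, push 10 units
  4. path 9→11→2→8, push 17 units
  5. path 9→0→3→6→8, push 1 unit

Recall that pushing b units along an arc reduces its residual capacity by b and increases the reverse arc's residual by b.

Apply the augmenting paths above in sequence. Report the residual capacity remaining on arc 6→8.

Residual capacity of (6,8): 4

after path 1 (9→6→8, push 21): res(6,8)=6
after path 2 (9→5→7→14→3→0→13→6→8, push 1): res(6,8)=5
after path 3 (9→0→13→8, push 10): res(6,8)=5
after path 4 (9→11→2→8, push 17): res(6,8)=5
after path 5 (9→0→3→6→8, push 1): res(6,8)=4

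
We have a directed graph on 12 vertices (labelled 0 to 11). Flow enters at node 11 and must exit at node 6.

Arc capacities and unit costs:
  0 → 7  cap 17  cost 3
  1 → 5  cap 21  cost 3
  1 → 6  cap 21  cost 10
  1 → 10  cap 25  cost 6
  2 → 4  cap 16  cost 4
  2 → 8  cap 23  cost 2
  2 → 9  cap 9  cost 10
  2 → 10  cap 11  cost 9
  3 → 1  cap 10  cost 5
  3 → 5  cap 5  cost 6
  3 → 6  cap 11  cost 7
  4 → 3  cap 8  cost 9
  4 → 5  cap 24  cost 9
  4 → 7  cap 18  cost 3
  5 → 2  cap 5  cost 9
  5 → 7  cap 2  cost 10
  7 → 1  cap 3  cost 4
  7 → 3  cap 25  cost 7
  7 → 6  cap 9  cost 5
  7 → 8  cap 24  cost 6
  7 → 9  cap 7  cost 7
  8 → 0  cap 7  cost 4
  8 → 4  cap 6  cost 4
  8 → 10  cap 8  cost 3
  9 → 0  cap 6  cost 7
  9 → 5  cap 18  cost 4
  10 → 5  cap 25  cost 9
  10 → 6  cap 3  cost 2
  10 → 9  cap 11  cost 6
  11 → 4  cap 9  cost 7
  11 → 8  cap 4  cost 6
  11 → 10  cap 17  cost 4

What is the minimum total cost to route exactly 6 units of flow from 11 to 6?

shortest-cost path #1: 11→10→6 push 3 @ unit cost 6 (adds 18)
shortest-cost path #2: 11→4→7→6 push 3 @ unit cost 15 (adds 45)
total cost = 63

Minimum cost for 6 units: 63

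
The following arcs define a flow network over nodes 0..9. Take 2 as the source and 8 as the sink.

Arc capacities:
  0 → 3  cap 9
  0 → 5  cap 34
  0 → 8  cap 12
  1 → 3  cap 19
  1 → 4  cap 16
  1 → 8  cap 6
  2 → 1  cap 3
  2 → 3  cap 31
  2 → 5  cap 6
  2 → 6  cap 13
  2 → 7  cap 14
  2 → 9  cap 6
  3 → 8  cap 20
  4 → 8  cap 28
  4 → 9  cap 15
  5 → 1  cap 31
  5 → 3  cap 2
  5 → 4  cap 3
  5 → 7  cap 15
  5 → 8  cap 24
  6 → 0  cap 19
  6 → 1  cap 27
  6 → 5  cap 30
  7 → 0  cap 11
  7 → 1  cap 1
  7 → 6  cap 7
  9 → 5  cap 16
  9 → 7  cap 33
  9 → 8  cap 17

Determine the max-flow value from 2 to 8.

Maximum flow value: 62

augment #1: 2→1→8 bottleneck 3, total now 3
augment #2: 2→3→8 bottleneck 20, total now 23
augment #3: 2→5→8 bottleneck 6, total now 29
augment #4: 2→9→8 bottleneck 6, total now 35
augment #5: 2→6→0→8 bottleneck 12, total now 47
augment #6: 2→6→1→8 bottleneck 1, total now 48
augment #7: 2→7→1→8 bottleneck 1, total now 49
augment #8: 2→7→0→5→8 bottleneck 11, total now 60
augment #9: 2→7→6→1→8 bottleneck 1, total now 61
augment #10: 2→7→6→5→8 bottleneck 1, total now 62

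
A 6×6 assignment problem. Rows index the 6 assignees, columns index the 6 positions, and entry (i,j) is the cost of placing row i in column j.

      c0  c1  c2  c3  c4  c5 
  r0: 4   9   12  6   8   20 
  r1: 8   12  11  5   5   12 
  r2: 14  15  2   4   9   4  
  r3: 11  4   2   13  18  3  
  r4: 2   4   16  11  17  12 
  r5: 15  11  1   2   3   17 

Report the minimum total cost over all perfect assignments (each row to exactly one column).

Minimum assignment cost: 20

optimal assignment: row0→col0 (cost 4), row1→col4 (cost 5), row2→col2 (cost 2), row3→col5 (cost 3), row4→col1 (cost 4), row5→col3 (cost 2)
total = 4 + 5 + 2 + 3 + 4 + 2 = 20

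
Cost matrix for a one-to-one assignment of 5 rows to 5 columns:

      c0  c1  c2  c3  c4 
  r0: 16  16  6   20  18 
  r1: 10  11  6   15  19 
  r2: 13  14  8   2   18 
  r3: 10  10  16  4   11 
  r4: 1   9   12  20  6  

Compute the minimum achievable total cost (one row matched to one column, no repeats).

Minimum assignment cost: 31

optimal assignment: row0→col2 (cost 6), row1→col1 (cost 11), row2→col3 (cost 2), row3→col4 (cost 11), row4→col0 (cost 1)
total = 6 + 11 + 2 + 11 + 1 = 31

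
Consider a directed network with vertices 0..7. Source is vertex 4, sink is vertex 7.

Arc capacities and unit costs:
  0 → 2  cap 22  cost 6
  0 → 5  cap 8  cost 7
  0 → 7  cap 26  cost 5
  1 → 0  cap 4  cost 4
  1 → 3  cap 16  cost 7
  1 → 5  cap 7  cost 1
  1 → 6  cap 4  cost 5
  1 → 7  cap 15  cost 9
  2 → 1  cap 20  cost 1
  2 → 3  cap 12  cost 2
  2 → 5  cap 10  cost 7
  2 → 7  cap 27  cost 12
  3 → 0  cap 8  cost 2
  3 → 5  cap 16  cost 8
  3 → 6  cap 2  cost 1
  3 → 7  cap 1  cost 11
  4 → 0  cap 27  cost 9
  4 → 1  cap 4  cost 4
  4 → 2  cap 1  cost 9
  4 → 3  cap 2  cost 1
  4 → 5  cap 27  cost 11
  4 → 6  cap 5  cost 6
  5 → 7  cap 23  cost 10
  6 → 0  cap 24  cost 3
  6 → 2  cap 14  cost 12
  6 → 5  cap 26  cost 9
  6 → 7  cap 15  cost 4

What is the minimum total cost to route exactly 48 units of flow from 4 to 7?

Minimum cost for 48 units: 707

shortest-cost path #1: 4→3→6→7 push 2 @ unit cost 6 (adds 12)
shortest-cost path #2: 4→6→7 push 5 @ unit cost 10 (adds 50)
shortest-cost path #3: 4→1→7 push 4 @ unit cost 13 (adds 52)
shortest-cost path #4: 4→0→7 push 26 @ unit cost 14 (adds 364)
shortest-cost path #5: 4→2→1→7 push 1 @ unit cost 19 (adds 19)
shortest-cost path #6: 4→5→7 push 10 @ unit cost 21 (adds 210)
total cost = 707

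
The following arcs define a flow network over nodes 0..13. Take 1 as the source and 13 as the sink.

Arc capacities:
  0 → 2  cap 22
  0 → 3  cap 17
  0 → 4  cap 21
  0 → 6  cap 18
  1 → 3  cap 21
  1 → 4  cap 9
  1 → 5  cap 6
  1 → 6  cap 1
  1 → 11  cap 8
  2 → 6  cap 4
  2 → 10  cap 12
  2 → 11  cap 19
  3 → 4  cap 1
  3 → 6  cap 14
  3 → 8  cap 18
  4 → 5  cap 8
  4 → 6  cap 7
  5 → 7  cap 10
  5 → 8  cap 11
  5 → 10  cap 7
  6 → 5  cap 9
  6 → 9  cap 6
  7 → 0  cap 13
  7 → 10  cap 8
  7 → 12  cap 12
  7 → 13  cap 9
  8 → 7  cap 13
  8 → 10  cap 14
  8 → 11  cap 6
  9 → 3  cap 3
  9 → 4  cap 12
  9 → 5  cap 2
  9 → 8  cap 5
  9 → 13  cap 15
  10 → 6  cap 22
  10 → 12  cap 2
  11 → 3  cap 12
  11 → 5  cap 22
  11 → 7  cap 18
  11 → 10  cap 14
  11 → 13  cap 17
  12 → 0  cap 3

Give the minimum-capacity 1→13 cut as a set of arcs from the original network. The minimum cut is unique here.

augment #1: 1→11→13 push 8
augment #2: 1→5→7→13 push 6
augment #3: 1→6→9→13 push 1
augment #4: 1→3→6→9→13 push 5
augment #5: 1→3→8→7→13 push 3
augment #6: 1→3→8→11→13 push 6
augment #7: 1→3→8→7→0→2→11→13 push 3
max flow = 32; residual-reachable set from 1 gives S-side
cut edges (S→T): {(6,9), (7,13), (11,13)} total cap 32

Min-cut arcs: {(6,9), (7,13), (11,13)} (total capacity 32)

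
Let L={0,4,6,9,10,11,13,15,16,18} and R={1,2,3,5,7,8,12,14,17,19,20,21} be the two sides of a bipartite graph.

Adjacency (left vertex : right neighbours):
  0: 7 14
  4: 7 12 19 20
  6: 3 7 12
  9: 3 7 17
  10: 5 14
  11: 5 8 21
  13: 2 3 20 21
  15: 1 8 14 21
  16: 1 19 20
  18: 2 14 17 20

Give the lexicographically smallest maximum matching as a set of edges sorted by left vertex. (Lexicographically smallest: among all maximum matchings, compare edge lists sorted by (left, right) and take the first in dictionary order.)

Lex-smallest maximum matching: {(0,7), (4,12), (6,3), (9,17), (10,5), (11,8), (13,2), (15,1), (16,19), (18,14)}

|M| = 10 (so the lex-smallest maximum matching has 10 edges)
process left vertices in ascending order; for each, take the smallest-labelled available neighbour that still permits 10 edges overall, or leave it unmatched if none does
lex-smallest matching: {0-7, 4-12, 6-3, 9-17, 10-5, 11-8, 13-2, 15-1, 16-19, 18-14}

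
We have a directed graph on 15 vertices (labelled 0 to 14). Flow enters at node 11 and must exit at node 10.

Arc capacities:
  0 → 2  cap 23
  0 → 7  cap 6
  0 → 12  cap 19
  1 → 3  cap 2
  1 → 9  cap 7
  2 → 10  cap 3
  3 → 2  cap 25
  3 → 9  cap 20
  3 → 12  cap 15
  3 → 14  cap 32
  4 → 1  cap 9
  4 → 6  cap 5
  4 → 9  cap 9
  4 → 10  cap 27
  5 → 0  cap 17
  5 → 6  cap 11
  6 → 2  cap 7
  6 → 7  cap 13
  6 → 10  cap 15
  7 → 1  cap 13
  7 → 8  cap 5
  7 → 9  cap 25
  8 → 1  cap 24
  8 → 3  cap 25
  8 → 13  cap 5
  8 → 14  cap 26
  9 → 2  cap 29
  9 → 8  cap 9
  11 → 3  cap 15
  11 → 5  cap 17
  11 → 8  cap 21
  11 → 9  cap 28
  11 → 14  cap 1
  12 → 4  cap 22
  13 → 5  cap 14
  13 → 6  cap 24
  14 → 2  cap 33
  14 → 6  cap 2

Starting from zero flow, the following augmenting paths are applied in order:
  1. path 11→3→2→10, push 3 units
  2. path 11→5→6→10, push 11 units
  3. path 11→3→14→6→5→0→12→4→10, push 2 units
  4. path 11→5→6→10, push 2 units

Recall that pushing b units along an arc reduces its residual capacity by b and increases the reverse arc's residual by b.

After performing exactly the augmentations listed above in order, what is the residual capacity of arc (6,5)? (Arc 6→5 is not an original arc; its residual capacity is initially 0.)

Residual capacity of (6,5): 11

after path 1 (11→3→2→10, push 3): res(6,5)=0
after path 2 (11→5→6→10, push 11): res(6,5)=11
after path 3 (11→3→14→6→5→0→12→4→10, push 2): res(6,5)=9
after path 4 (11→5→6→10, push 2): res(6,5)=11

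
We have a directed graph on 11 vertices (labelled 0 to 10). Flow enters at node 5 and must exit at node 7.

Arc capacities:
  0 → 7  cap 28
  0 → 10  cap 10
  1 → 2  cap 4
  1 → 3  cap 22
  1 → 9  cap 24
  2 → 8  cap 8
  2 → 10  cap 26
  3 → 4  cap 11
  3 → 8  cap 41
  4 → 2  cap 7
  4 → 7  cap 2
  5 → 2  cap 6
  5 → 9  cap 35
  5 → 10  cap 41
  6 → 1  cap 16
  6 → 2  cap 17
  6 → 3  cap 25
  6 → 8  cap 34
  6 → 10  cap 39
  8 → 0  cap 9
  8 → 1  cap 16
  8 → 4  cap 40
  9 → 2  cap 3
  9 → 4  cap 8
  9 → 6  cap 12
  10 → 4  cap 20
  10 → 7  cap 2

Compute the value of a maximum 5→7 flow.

augment #1: 5→10→7 bottleneck 2, total now 2
augment #2: 5→9→4→7 bottleneck 2, total now 4
augment #3: 5→2→8→0→7 bottleneck 6, total now 10
augment #4: 5→9→2→8→0→7 bottleneck 2, total now 12
augment #5: 5→9→6→8→0→7 bottleneck 1, total now 13

Maximum flow value: 13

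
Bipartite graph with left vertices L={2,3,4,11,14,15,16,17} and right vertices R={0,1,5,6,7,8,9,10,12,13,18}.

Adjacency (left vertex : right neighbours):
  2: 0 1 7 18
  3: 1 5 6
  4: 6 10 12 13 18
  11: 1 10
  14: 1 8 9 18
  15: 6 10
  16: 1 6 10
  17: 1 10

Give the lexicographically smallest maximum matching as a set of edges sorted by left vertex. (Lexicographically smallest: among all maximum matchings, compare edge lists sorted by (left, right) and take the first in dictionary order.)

Lex-smallest maximum matching: {(2,0), (3,5), (4,12), (11,1), (14,8), (15,6), (16,10)}

|M| = 7 (so the lex-smallest maximum matching has 7 edges)
process left vertices in ascending order; for each, take the smallest-labelled available neighbour that still permits 7 edges overall, or leave it unmatched if none does
lex-smallest matching: {2-0, 3-5, 4-12, 11-1, 14-8, 15-6, 16-10}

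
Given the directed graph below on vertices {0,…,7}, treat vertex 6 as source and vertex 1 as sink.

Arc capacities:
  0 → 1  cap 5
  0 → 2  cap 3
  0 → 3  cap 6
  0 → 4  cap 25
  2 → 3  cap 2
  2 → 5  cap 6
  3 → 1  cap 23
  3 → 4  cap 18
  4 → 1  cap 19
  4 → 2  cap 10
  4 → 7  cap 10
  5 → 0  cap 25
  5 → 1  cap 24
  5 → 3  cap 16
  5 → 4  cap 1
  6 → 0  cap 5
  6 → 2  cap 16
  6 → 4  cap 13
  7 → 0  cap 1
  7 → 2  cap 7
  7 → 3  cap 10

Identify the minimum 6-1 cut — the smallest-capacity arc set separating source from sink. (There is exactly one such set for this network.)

augment #1: 6→0→1 push 5
augment #2: 6→4→1 push 13
augment #3: 6→2→3→1 push 2
augment #4: 6→2→5→1 push 6
max flow = 26; residual-reachable set from 6 gives S-side
cut edges (S→T): {(2,3), (2,5), (6,0), (6,4)} total cap 26

Min-cut arcs: {(2,3), (2,5), (6,0), (6,4)} (total capacity 26)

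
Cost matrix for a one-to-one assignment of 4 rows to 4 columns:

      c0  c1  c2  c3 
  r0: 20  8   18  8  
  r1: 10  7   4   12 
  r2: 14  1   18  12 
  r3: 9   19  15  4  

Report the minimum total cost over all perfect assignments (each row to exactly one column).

optimal assignment: row0→col3 (cost 8), row1→col2 (cost 4), row2→col1 (cost 1), row3→col0 (cost 9)
total = 8 + 4 + 1 + 9 = 22

Minimum assignment cost: 22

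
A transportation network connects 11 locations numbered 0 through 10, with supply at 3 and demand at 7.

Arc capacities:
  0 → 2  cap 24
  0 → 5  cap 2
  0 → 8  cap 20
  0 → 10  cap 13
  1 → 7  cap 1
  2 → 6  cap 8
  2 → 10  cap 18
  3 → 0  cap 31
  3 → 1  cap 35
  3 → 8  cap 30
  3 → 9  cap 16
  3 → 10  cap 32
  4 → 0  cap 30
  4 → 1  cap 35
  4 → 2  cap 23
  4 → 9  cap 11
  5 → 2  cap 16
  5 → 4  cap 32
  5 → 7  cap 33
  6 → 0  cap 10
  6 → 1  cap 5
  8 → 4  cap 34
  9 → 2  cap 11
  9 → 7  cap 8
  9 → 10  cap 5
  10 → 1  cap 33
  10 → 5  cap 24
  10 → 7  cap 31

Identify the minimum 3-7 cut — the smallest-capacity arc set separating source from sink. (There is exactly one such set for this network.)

Min-cut arcs: {(0,5), (1,7), (9,7), (10,5), (10,7)} (total capacity 66)

augment #1: 3→1→7 push 1
augment #2: 3→9→7 push 8
augment #3: 3→10→7 push 31
augment #4: 3→0→5→7 push 2
augment #5: 3→10→5→7 push 1
augment #6: 3→0→10→5→7 push 13
augment #7: 3→9→10→5→7 push 5
augment #8: 3→0→2→10→5→7 push 5
max flow = 66; residual-reachable set from 3 gives S-side
cut edges (S→T): {(0,5), (1,7), (9,7), (10,5), (10,7)} total cap 66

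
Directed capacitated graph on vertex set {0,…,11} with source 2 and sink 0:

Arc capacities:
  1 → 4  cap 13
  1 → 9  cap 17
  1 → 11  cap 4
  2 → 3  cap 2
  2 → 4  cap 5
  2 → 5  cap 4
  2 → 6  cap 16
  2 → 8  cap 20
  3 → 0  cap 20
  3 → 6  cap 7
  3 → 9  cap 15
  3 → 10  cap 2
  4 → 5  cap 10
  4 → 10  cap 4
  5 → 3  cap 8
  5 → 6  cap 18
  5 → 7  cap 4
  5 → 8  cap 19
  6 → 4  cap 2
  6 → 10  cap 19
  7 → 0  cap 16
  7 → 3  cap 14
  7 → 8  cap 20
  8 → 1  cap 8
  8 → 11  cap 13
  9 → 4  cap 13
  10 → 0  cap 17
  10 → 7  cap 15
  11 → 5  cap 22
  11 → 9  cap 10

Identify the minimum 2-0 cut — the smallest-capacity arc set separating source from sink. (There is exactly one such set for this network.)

Min-cut arcs: {(2,3), (4,10), (5,3), (5,7), (6,10)} (total capacity 37)

augment #1: 2→3→0 push 2
augment #2: 2→4→10→0 push 4
augment #3: 2→5→3→0 push 4
augment #4: 2→6→10→0 push 13
augment #5: 2→4→5→3→0 push 1
augment #6: 2→6→10→7→0 push 3
augment #7: 2→8→11→5→3→0 push 3
augment #8: 2→8→11→5→7→0 push 4
augment #9: 2→8→11→5→6→10→7→0 push 3
max flow = 37; residual-reachable set from 2 gives S-side
cut edges (S→T): {(2,3), (4,10), (5,3), (5,7), (6,10)} total cap 37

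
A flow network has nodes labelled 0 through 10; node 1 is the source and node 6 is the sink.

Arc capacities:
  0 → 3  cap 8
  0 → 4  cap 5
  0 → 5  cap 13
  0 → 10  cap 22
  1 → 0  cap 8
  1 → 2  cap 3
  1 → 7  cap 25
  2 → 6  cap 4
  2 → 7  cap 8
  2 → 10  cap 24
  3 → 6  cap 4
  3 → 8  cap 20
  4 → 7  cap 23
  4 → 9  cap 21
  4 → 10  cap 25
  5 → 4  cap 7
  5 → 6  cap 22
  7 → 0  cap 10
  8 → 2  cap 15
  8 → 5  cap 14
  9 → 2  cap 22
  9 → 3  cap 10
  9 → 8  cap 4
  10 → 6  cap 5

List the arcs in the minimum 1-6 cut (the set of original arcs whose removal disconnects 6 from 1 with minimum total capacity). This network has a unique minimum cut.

augment #1: 1→2→6 push 3
augment #2: 1→0→3→6 push 4
augment #3: 1→0→5→6 push 4
augment #4: 1→7→0→5→6 push 9
augment #5: 1→7→0→10→6 push 1
max flow = 21; residual-reachable set from 1 gives S-side
cut edges (S→T): {(1,0), (1,2), (7,0)} total cap 21

Min-cut arcs: {(1,0), (1,2), (7,0)} (total capacity 21)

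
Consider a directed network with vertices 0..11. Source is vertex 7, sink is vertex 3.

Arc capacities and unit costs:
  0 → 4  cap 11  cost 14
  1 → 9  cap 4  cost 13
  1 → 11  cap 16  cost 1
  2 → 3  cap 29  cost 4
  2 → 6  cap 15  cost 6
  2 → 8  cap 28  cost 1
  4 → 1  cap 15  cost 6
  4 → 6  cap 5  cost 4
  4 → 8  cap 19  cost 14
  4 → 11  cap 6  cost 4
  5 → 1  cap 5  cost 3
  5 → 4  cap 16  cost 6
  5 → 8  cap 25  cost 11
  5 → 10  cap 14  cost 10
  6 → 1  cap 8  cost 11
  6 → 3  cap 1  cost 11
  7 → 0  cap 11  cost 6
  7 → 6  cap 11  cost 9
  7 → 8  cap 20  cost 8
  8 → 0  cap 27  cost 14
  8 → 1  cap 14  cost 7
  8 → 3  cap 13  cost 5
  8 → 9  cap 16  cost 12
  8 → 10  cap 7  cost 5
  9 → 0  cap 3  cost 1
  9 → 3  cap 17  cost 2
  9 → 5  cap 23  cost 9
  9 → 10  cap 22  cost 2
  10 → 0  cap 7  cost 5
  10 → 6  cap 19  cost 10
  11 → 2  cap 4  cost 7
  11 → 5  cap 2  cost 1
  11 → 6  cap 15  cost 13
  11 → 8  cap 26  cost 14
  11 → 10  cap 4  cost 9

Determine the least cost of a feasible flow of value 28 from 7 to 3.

Minimum cost for 28 units: 576

shortest-cost path #1: 7→8→3 push 13 @ unit cost 13 (adds 169)
shortest-cost path #2: 7→6→3 push 1 @ unit cost 20 (adds 20)
shortest-cost path #3: 7→8→9→3 push 7 @ unit cost 22 (adds 154)
shortest-cost path #4: 7→6→1→11→2→3 push 4 @ unit cost 32 (adds 128)
shortest-cost path #5: 7→6→1→9→3 push 3 @ unit cost 35 (adds 105)
total cost = 576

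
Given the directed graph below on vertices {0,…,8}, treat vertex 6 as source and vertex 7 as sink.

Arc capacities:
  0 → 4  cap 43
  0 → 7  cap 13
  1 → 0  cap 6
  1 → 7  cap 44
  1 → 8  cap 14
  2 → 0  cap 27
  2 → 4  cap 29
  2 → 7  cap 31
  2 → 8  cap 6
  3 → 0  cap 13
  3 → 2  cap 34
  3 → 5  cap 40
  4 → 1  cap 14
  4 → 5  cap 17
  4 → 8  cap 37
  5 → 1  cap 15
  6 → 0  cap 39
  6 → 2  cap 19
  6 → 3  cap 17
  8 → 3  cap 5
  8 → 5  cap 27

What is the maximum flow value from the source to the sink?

augment #1: 6→0→7 bottleneck 13, total now 13
augment #2: 6→2→7 bottleneck 19, total now 32
augment #3: 6→3→2→7 bottleneck 12, total now 44
augment #4: 6→0→4→1→7 bottleneck 14, total now 58
augment #5: 6→3→5→1→7 bottleneck 5, total now 63
augment #6: 6→0→4→5→1→7 bottleneck 10, total now 73

Maximum flow value: 73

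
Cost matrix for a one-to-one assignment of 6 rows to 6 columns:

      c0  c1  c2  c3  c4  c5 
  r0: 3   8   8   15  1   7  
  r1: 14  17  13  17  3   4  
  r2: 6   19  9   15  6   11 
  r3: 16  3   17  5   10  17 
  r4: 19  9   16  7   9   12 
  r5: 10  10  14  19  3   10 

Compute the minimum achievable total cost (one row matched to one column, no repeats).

optimal assignment: row0→col0 (cost 3), row1→col5 (cost 4), row2→col2 (cost 9), row3→col1 (cost 3), row4→col3 (cost 7), row5→col4 (cost 3)
total = 3 + 4 + 9 + 3 + 7 + 3 = 29

Minimum assignment cost: 29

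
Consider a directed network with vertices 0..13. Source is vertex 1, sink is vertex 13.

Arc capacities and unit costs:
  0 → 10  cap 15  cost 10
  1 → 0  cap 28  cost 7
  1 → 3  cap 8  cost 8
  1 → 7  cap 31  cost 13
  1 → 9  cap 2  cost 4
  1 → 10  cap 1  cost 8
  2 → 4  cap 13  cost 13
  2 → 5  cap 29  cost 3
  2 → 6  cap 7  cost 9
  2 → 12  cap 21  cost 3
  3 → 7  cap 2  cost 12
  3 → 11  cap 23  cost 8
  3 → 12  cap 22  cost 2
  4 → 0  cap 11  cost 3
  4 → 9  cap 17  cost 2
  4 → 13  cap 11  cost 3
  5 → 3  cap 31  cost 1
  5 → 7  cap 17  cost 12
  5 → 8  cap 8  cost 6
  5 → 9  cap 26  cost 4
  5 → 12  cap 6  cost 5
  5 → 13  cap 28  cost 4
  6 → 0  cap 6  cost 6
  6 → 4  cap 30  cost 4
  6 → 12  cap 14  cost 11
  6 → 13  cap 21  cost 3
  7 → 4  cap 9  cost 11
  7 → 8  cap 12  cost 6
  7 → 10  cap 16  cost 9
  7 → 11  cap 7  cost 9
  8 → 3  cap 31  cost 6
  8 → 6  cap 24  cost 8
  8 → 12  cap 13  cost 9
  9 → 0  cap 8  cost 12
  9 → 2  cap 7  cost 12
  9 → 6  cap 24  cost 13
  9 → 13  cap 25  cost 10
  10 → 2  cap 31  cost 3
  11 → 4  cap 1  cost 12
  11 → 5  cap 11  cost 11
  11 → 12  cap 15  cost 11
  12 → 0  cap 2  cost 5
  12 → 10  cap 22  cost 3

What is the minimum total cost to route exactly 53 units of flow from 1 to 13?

Minimum cost for 53 units: 1440

shortest-cost path #1: 1→9→13 push 2 @ unit cost 14 (adds 28)
shortest-cost path #2: 1→10→2→5→13 push 1 @ unit cost 18 (adds 18)
shortest-cost path #3: 1→3→12→10→2→5→13 push 8 @ unit cost 23 (adds 184)
shortest-cost path #4: 1→7→4→13 push 9 @ unit cost 27 (adds 243)
shortest-cost path #5: 1→0→10→2→5→13 push 15 @ unit cost 27 (adds 405)
shortest-cost path #6: 1→7→8→6→13 push 12 @ unit cost 30 (adds 360)
shortest-cost path #7: 1→7→10→2→5→13 push 4 @ unit cost 32 (adds 128)
shortest-cost path #8: 1→7→11→4→13 push 1 @ unit cost 37 (adds 37)
shortest-cost path #9: 1→7→10→2→6→13 push 1 @ unit cost 37 (adds 37)
total cost = 1440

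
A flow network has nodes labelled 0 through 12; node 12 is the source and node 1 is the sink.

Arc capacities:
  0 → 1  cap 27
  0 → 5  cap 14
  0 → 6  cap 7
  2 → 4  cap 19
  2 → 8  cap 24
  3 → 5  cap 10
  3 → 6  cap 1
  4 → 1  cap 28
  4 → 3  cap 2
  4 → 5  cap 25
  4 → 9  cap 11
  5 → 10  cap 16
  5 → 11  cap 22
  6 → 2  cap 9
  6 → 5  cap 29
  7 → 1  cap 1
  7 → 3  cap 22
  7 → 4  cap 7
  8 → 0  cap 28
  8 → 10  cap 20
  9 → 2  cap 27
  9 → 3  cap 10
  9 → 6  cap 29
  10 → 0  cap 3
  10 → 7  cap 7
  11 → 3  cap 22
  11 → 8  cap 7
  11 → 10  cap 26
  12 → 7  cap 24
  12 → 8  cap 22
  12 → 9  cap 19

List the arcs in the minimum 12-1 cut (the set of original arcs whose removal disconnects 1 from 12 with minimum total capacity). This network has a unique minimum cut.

Min-cut arcs: {(0,1), (2,4), (7,1), (7,4)} (total capacity 54)

augment #1: 12→7→1 push 1
augment #2: 12→7→4→1 push 7
augment #3: 12→8→0→1 push 22
augment #4: 12→9→2→4→1 push 19
augment #5: 12→7→3→5→10→0→1 push 3
augment #6: 12→7→3→5→11→8→0→1 push 2
max flow = 54; residual-reachable set from 12 gives S-side
cut edges (S→T): {(0,1), (2,4), (7,1), (7,4)} total cap 54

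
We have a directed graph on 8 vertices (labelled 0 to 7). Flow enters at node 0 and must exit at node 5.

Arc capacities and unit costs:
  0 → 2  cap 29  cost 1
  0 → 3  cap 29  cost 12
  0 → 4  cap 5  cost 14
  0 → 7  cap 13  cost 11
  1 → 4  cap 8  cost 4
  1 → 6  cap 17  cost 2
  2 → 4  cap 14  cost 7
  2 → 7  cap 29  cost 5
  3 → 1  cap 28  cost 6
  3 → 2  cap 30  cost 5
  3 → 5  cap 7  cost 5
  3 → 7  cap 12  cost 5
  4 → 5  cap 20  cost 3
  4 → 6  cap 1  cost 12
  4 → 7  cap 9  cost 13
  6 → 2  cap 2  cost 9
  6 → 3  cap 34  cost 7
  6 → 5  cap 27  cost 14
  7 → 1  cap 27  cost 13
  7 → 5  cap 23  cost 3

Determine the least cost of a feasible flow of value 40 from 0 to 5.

Minimum cost for 40 units: 452

shortest-cost path #1: 0→2→7→5 push 23 @ unit cost 9 (adds 207)
shortest-cost path #2: 0→2→4→5 push 6 @ unit cost 11 (adds 66)
shortest-cost path #3: 0→7→2→4→5 push 8 @ unit cost 16 (adds 128)
shortest-cost path #4: 0→3→5 push 3 @ unit cost 17 (adds 51)
total cost = 452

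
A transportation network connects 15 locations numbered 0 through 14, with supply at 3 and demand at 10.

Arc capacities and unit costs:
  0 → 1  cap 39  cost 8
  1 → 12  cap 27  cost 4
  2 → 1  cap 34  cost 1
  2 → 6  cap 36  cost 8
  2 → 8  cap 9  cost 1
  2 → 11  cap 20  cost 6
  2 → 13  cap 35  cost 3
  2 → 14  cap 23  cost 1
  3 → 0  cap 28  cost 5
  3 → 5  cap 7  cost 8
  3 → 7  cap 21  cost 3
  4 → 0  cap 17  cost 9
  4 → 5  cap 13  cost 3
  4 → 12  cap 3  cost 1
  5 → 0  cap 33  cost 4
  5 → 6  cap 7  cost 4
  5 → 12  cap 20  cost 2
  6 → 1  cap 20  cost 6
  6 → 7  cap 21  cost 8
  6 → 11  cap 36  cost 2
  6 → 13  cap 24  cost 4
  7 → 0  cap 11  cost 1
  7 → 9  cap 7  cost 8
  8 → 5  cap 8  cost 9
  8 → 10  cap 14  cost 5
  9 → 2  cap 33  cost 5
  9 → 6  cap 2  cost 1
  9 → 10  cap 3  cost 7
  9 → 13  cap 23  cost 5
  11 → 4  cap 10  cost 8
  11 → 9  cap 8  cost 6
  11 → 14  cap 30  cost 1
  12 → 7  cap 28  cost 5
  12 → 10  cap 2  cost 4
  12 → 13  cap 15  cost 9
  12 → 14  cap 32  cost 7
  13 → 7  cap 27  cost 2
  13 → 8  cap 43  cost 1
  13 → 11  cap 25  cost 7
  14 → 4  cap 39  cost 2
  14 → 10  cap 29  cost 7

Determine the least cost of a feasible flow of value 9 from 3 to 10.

shortest-cost path #1: 3→5→12→10 push 2 @ unit cost 14 (adds 28)
shortest-cost path #2: 3→7→9→10 push 3 @ unit cost 18 (adds 54)
shortest-cost path #3: 3→5→6→11→14→10 push 4 @ unit cost 22 (adds 88)
total cost = 170

Minimum cost for 9 units: 170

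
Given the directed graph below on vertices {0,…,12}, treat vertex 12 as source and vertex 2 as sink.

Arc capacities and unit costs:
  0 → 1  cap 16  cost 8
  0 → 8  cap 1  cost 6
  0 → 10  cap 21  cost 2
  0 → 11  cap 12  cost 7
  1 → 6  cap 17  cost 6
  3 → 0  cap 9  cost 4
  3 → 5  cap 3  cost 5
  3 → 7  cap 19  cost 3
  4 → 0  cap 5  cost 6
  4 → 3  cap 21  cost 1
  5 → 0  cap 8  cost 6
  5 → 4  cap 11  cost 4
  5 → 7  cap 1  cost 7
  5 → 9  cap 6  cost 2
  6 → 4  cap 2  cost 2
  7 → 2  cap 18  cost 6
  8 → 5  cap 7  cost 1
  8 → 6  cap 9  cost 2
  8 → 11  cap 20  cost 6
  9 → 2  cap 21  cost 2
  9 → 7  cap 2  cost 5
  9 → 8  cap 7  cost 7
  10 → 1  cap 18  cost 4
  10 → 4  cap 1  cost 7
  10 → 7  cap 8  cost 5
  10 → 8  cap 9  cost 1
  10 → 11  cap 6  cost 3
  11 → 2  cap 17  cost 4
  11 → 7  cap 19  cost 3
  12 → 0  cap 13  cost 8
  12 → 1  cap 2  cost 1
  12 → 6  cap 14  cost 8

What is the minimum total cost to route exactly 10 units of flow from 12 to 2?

shortest-cost path #1: 12→0→10→8→5→9→2 push 6 @ unit cost 16 (adds 96)
shortest-cost path #2: 12→0→10→11→2 push 4 @ unit cost 17 (adds 68)
total cost = 164

Minimum cost for 10 units: 164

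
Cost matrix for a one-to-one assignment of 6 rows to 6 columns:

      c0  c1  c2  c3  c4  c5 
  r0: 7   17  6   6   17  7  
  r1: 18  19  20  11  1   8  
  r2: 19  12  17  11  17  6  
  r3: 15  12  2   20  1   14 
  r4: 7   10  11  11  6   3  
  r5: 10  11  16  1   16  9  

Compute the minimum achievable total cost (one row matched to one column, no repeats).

Minimum assignment cost: 26

optimal assignment: row0→col0 (cost 7), row1→col4 (cost 1), row2→col1 (cost 12), row3→col2 (cost 2), row4→col5 (cost 3), row5→col3 (cost 1)
total = 7 + 1 + 12 + 2 + 3 + 1 = 26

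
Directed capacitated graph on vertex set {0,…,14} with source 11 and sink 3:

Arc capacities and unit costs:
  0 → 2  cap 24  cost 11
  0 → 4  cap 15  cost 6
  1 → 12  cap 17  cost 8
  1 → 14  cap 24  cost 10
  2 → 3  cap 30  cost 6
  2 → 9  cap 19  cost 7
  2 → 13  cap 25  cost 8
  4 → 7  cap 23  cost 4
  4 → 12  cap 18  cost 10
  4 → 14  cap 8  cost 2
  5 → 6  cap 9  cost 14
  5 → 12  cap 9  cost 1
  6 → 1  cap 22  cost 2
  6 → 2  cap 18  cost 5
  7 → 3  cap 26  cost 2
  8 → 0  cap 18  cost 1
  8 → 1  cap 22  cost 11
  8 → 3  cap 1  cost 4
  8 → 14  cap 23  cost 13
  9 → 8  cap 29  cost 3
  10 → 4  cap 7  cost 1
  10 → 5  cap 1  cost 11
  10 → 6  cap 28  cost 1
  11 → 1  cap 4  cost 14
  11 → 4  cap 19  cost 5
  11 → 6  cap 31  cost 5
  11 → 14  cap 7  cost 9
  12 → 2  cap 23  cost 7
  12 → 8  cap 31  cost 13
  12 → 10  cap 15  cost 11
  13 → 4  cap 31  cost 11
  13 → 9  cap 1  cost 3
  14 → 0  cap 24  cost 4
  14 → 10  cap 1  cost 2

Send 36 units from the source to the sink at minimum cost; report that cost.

Minimum cost for 36 units: 481

shortest-cost path #1: 11→4→7→3 push 19 @ unit cost 11 (adds 209)
shortest-cost path #2: 11→6→2→3 push 17 @ unit cost 16 (adds 272)
total cost = 481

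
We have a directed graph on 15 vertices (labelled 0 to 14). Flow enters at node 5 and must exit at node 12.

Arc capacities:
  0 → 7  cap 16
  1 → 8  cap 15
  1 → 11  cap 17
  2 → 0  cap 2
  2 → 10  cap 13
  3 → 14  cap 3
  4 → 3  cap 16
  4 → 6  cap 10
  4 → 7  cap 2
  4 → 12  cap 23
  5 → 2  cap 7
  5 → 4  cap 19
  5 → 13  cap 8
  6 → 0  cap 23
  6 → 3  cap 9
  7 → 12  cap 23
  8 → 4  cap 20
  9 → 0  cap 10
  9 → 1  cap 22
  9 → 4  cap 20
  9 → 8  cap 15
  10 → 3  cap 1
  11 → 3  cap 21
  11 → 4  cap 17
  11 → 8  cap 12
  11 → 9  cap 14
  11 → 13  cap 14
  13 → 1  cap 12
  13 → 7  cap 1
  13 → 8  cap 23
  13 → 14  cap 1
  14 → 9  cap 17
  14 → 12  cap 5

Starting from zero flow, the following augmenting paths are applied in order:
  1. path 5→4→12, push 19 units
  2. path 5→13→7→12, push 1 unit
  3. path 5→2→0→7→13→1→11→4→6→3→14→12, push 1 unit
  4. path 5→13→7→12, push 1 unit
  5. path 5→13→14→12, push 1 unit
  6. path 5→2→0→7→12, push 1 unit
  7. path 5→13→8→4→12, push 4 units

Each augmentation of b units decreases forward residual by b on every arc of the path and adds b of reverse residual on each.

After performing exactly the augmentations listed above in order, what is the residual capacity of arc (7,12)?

Residual capacity of (7,12): 20

after path 1 (5→4→12, push 19): res(7,12)=23
after path 2 (5→13→7→12, push 1): res(7,12)=22
after path 3 (5→2→0→7→13→1→11→4→6→3→14→12, push 1): res(7,12)=22
after path 4 (5→13→7→12, push 1): res(7,12)=21
after path 5 (5→13→14→12, push 1): res(7,12)=21
after path 6 (5→2→0→7→12, push 1): res(7,12)=20
after path 7 (5→13→8→4→12, push 4): res(7,12)=20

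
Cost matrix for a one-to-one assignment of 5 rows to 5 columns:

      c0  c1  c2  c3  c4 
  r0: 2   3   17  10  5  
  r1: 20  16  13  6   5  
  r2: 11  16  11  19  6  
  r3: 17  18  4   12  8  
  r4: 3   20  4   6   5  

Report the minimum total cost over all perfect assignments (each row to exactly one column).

optimal assignment: row0→col1 (cost 3), row1→col3 (cost 6), row2→col4 (cost 6), row3→col2 (cost 4), row4→col0 (cost 3)
total = 3 + 6 + 6 + 4 + 3 = 22

Minimum assignment cost: 22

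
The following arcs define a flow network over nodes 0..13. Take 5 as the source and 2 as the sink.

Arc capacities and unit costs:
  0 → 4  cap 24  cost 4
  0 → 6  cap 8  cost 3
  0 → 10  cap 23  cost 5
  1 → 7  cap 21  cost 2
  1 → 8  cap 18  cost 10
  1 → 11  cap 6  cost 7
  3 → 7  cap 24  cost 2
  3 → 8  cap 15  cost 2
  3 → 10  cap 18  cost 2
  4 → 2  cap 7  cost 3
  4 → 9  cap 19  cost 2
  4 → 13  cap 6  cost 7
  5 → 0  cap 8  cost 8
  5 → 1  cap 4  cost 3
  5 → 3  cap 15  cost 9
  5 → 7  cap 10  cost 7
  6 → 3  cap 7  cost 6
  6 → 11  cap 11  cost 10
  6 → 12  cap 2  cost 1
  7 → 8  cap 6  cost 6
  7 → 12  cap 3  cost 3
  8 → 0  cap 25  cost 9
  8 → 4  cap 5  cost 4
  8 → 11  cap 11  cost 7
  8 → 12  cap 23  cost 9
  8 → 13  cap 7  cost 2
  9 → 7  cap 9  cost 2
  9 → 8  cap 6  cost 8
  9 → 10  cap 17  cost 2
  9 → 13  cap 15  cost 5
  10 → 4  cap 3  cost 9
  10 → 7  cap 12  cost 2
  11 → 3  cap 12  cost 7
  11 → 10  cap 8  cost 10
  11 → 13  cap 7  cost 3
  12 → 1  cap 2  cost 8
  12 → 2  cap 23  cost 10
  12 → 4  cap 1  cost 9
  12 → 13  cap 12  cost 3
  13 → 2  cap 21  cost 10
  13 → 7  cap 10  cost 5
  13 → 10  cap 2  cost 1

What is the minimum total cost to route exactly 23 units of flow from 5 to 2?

Minimum cost for 23 units: 465

shortest-cost path #1: 5→0→4→2 push 7 @ unit cost 15 (adds 105)
shortest-cost path #2: 5→1→7→12→2 push 3 @ unit cost 18 (adds 54)
shortest-cost path #3: 5→0→6→12→2 push 1 @ unit cost 22 (adds 22)
shortest-cost path #4: 5→3→8→13→2 push 7 @ unit cost 23 (adds 161)
shortest-cost path #5: 5→1→11→13→2 push 1 @ unit cost 23 (adds 23)
shortest-cost path #6: 5→7→1→11→13→2 push 3 @ unit cost 25 (adds 75)
shortest-cost path #7: 5→3→8→4→0→6→12→2 push 1 @ unit cost 25 (adds 25)
total cost = 465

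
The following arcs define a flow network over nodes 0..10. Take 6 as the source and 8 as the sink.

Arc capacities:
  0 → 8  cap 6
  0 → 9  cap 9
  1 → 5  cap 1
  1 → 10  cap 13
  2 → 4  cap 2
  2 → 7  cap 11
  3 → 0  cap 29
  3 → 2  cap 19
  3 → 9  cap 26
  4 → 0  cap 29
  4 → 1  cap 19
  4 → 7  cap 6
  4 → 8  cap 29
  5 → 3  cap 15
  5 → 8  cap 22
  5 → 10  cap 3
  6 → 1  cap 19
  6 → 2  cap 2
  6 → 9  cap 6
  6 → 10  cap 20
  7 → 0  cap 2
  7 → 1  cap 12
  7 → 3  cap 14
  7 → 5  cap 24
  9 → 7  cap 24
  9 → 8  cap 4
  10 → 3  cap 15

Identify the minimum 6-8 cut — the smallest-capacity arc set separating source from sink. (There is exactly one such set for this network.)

Min-cut arcs: {(1,5), (6,2), (6,9), (10,3)} (total capacity 24)

augment #1: 6→9→8 push 4
augment #2: 6→1→5→8 push 1
augment #3: 6→2→4→8 push 2
augment #4: 6→9→7→0→8 push 2
augment #5: 6→10→3→0→8 push 4
augment #6: 6→10→3→0→7→5→8 push 2
augment #7: 6→10→3→2→7→5→8 push 9
max flow = 24; residual-reachable set from 6 gives S-side
cut edges (S→T): {(1,5), (6,2), (6,9), (10,3)} total cap 24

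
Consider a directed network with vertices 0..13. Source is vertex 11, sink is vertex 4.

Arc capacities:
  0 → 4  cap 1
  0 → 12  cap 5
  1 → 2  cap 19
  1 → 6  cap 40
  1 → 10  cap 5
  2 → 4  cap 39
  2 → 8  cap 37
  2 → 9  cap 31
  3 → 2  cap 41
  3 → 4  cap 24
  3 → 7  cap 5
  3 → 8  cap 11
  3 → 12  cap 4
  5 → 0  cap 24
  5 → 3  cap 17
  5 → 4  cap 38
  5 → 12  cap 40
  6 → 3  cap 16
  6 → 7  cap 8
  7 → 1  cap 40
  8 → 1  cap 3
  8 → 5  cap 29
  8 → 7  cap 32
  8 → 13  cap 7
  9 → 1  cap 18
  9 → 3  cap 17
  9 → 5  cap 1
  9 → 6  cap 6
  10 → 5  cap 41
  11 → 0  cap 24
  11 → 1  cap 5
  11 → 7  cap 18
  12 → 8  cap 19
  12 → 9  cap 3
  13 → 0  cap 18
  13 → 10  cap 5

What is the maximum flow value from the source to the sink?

Maximum flow value: 29

augment #1: 11→0→4 bottleneck 1, total now 1
augment #2: 11→1→2→4 bottleneck 5, total now 6
augment #3: 11→7→1→2→4 bottleneck 14, total now 20
augment #4: 11→0→12→8→5→4 bottleneck 5, total now 25
augment #5: 11→7→1→6→3→4 bottleneck 4, total now 29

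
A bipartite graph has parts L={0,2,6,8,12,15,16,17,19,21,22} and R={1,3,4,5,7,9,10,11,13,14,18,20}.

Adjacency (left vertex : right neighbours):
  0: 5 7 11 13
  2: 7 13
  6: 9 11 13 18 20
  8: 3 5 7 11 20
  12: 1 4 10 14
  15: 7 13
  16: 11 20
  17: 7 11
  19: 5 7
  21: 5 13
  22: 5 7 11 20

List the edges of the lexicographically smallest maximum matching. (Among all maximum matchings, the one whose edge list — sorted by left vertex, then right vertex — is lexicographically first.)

Lex-smallest maximum matching: {(0,5), (2,7), (6,9), (8,3), (12,1), (15,13), (16,11), (22,20)}

|M| = 8 (so the lex-smallest maximum matching has 8 edges)
process left vertices in ascending order; for each, take the smallest-labelled available neighbour that still permits 8 edges overall, or leave it unmatched if none does
lex-smallest matching: {0-5, 2-7, 6-9, 8-3, 12-1, 15-13, 16-11, 22-20}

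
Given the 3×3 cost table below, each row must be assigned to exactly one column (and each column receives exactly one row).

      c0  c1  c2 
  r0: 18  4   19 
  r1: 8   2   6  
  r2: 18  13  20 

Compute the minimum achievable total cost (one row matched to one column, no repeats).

optimal assignment: row0→col1 (cost 4), row1→col2 (cost 6), row2→col0 (cost 18)
total = 4 + 6 + 18 = 28

Minimum assignment cost: 28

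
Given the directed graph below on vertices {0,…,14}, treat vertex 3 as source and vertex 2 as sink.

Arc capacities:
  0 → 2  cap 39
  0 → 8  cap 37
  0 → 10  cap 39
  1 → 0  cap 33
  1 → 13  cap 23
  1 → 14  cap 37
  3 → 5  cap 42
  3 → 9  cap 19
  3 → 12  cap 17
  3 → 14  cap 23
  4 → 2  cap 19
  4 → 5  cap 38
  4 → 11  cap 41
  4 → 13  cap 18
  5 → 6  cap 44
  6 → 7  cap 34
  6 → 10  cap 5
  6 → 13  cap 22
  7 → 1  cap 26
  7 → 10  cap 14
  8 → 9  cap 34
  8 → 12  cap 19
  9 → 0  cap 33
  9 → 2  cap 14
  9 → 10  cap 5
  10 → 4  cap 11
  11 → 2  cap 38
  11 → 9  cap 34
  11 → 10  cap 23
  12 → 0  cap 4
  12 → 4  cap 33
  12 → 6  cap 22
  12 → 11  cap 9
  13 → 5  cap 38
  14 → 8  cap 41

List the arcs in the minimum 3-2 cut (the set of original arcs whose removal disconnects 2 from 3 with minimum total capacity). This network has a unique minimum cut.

Min-cut arcs: {(3,9), (3,12), (3,14), (7,1), (10,4)} (total capacity 96)

augment #1: 3→9→2 push 14
augment #2: 3→9→0→2 push 5
augment #3: 3→12→0→2 push 4
augment #4: 3→12→4→2 push 13
augment #5: 3→5→6→10→4→2 push 5
augment #6: 3→14→8→9→0→2 push 23
augment #7: 3→5→6→7→1→0→2 push 7
augment #8: 3→5→6→7→10→4→2 push 1
augment #9: 3→5→6→7→10→4→11→2 push 5
augment #10: 3→5→6→7→1→0→12→11→2 push 4
augment #11: 3→5→6→7→1→0→8→12→11→2 push 5
augment #12: 3→5→6→7→1→0→8→12→4→11→2 push 10
max flow = 96; residual-reachable set from 3 gives S-side
cut edges (S→T): {(3,9), (3,12), (3,14), (7,1), (10,4)} total cap 96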